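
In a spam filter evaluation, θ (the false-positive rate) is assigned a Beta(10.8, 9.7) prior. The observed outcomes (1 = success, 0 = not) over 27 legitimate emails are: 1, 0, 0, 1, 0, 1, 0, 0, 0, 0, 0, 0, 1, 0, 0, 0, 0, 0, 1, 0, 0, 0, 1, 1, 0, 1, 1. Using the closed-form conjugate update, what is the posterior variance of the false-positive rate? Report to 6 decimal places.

The Beta prior is conjugate to a Binomial/Bernoulli likelihood; the update adds successes to α and failures to β.
Posterior: Beta(α+k, β+n−k) = Beta(10.8+9, 9.7+18) = Beta(19.8, 27.7).
Var = αβ/((α+β)²(α+β+1)) = 19.8·27.7/(47.5²·48.5) = 0.005012.

0.005012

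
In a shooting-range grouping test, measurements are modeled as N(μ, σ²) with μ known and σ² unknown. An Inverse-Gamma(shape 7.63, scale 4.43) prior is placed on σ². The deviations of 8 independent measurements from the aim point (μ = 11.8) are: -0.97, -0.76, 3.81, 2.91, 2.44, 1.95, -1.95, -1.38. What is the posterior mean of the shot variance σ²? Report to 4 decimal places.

2.2966

With known mean μ and an Inverse-Gamma(α, β) prior on σ², the Normal likelihood is conjugate: posterior is Inv-Gamma(α + n/2, β + Σ(xᵢ−μ)²/2).
Σ(xᵢ−μ)² = (-0.97)² + (-0.76)² + (3.81)² + (2.91)² + (2.44)² + (1.95)² + (-1.95)² + (-1.38)² = 39.9657.
Posterior: Inv-Gamma(7.63 + 8/2, 4.43 + 39.9657/2) = Inv-Gamma(11.63, 24.41285).
E[σ²|data] = β/(α−1) = 24.41285/10.63 = 2.2966.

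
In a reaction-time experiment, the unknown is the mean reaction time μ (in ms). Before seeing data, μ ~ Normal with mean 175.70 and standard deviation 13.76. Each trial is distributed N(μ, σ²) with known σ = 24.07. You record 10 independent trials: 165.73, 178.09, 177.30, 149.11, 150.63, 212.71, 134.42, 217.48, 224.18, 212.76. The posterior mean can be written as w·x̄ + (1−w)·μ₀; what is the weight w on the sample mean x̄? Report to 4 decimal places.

0.7657

For Normal data with known variance σ², a Normal(μ₀, σ₀²) prior on μ is conjugate. Posterior precision = 1/σ₀² + n/σ²; posterior mean is the precision-weighted average of μ₀ and x̄.
σ₀² = 13.76² = 189.3376, σ² = 24.07² = 579.3649. Prior precision 1/σ₀² = 1/189.3376; data precision n/σ² = 10/579.3649.
w = (n/σ²)/(1/σ₀² + n/σ²) = n·σ₀²/(σ² + n·σ₀²) = 10·189.3376/(579.3649 + 10·189.3376) = 1893.376/2472.7409 = 0.7657.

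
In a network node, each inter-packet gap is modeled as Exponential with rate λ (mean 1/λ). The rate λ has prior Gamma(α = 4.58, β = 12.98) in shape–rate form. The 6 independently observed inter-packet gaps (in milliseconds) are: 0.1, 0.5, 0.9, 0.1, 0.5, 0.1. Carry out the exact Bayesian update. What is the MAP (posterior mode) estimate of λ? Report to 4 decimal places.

With a Gamma(shape α, rate β) prior on the exponential rate λ, the posterior after n observations with total T = Σxᵢ is Gamma(α+n, β+T).
Sum of observations T = 2.2 milliseconds; n = 6.
Posterior: Gamma(4.58+6, 12.98+2.2) = Gamma(10.58, 15.18).
Mode = (α−1)/β = 0.6311.

0.6311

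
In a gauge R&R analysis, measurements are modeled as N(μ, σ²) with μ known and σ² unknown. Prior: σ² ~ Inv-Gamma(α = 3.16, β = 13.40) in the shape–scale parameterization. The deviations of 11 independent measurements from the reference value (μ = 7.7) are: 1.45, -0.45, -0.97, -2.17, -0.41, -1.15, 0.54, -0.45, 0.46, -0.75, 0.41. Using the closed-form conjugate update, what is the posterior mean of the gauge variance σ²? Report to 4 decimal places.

2.4596

With known mean μ and an Inverse-Gamma(α, β) prior on σ², the Normal likelihood is conjugate: posterior is Inv-Gamma(α + n/2, β + Σ(xᵢ−μ)²/2).
Σ(xᵢ−μ)² = (1.45)² + (-0.45)² + (-0.97)² + (-2.17)² + (-0.41)² + (-1.15)² + (0.54)² + (-0.45)² + (0.46)² + (-0.75)² + (0.41)² = 10.8817.
Posterior: Inv-Gamma(3.16 + 11/2, 13.40 + 10.8817/2) = Inv-Gamma(8.66, 18.84085).
E[σ²|data] = β/(α−1) = 18.84085/7.66 = 2.4596.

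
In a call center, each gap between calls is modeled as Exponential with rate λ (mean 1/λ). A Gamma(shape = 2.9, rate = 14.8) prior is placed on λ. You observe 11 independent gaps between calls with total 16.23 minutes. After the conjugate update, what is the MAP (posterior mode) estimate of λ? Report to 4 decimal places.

With a Gamma(shape α, rate β) prior on the exponential rate λ, the posterior after n observations with total T = Σxᵢ is Gamma(α+n, β+T).
Posterior: Gamma(2.9+11, 14.8+16.23) = Gamma(13.9, 31.03).
Mode = (α−1)/β = 0.4157.

0.4157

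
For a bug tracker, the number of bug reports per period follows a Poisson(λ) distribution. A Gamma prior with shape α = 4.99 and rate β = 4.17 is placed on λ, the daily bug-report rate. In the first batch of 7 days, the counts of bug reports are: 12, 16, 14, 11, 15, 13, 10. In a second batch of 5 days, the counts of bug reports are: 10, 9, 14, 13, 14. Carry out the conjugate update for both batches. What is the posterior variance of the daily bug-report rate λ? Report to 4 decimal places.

With a Gamma(shape α, rate β) prior, the Poisson likelihood is conjugate: the posterior is Gamma(α + ΣXᵢ, β + n).
Batch 1: sum of counts S = 91 over n = 7 days.
After batch 1: Gamma(α+S, β+n) = Gamma(4.99+91, 4.17+7) = Gamma(95.99, 11.17).
Batch 2: sum of counts S = 60 over n = 5 days.
After batch 2: Gamma(α+S, β+n) = Gamma(95.99+60, 11.17+5) = Gamma(155.99, 16.17).
Var = α/β² = 155.99/16.17² = 0.5966.

0.5966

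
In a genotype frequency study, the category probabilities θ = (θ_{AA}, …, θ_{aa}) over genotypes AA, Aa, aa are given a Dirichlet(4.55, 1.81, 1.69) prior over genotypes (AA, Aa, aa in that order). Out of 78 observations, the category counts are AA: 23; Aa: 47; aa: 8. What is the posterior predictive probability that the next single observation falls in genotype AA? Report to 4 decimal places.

0.3202

The Dirichlet prior is conjugate to the Multinomial likelihood: each posterior αⱼ = prior αⱼ + observed count nⱼ.
Posterior concentration: (27.55, 48.81, 9.69), total = 86.05.
P(next = AA | data) = α_{AA}/Σα = 0.3202.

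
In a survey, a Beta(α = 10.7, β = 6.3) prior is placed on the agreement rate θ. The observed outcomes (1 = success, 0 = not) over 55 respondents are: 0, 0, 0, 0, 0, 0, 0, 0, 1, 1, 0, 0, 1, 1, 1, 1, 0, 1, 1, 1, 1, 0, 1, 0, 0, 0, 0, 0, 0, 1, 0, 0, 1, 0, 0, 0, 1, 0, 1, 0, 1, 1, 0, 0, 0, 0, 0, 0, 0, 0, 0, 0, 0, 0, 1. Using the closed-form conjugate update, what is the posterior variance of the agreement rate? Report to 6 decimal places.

The Beta prior is conjugate to a Binomial/Bernoulli likelihood; the update adds successes to α and failures to β.
Posterior: Beta(α+k, β+n−k) = Beta(10.7+18, 6.3+37) = Beta(28.7, 43.3).
Var = αβ/((α+β)²(α+β+1)) = 28.7·43.3/(72.0²·73.0) = 0.003284.

0.003284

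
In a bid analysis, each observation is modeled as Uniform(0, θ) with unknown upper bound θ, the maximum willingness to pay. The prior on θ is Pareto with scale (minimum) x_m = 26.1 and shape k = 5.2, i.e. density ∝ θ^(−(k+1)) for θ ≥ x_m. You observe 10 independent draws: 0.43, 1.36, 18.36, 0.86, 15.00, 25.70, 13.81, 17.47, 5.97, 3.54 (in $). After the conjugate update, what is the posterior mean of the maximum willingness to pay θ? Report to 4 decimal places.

27.9380

A Pareto(scale x_m, shape k) prior on the upper bound θ of Uniform(0, θ) is conjugate: posterior is Pareto(max(x_m, max xᵢ), k + n).
Sample maximum = 25.70; prior scale x_m = 26.1 → posterior scale = max = 26.10.
Posterior shape = 5.2 + 10 = 15.2.
E[θ|data] = k·x_m/(k−1) = 15.2·26.10/14.2 = 27.9380.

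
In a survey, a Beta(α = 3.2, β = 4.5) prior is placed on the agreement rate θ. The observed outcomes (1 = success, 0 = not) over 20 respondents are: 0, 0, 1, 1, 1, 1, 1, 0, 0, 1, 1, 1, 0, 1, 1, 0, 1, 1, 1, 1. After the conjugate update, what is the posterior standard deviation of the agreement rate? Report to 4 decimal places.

The Beta prior is conjugate to a Binomial/Bernoulli likelihood; the update adds successes to α and failures to β.
Posterior: Beta(α+k, β+n−k) = Beta(3.2+14, 4.5+6) = Beta(17.2, 10.5).
Var = αβ/((α+β)²(α+β+1)) = 17.2·10.5/(27.7²·28.7) = 0.00820118; SD = √0.00820118 = 0.0906.

0.0906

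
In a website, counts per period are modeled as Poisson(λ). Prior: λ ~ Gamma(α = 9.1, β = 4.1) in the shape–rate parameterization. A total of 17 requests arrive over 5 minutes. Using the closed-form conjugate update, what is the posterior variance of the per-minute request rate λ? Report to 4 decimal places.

0.3152

With a Gamma(shape α, rate β) prior, the Poisson likelihood is conjugate: the posterior is Gamma(α + ΣXᵢ, β + n).
Posterior: Gamma(α+S, β+n) = Gamma(9.1+17, 4.1+5) = Gamma(26.1, 9.1).
Var = α/β² = 26.1/9.1² = 0.3152.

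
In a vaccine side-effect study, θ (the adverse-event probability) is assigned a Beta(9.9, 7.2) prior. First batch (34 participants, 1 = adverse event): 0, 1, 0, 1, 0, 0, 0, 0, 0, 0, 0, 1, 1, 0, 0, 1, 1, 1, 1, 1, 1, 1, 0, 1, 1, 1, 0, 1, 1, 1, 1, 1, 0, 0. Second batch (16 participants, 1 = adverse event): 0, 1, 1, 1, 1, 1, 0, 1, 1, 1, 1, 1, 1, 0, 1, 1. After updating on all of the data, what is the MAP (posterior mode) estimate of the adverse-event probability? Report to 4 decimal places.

The Beta prior is conjugate to a Binomial/Bernoulli likelihood; the update adds successes to α and failures to β.
After batch 1: Beta(9.9+19, 7.2+15) = Beta(28.9, 22.2).
After batch 2: Beta(28.9+13, 22.2+3) = Beta(41.9, 25.2).
Mode of Beta(a,b) for a,b>1 is (a−1)/(a+b−2) = 40.9/65.1 = 0.6283.

0.6283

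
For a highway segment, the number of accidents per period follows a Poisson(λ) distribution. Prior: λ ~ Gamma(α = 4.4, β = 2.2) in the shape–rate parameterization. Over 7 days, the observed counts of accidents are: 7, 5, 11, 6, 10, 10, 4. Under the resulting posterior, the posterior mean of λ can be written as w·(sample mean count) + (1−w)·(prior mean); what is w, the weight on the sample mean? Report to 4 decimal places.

0.7609

With a Gamma(shape α, rate β) prior, the Poisson likelihood is conjugate: the posterior is Gamma(α + ΣXᵢ, β + n).
Posterior mean = (α₀+S)/(β₀+n) = [n/(β₀+n)]·(S/n) + [β₀/(β₀+n)]·(α₀/β₀), so only n and β₀ enter the weight.
Weight on data w = n/(β₀+n) = 7/(2.2+7) = 7/9.2 = 0.7609.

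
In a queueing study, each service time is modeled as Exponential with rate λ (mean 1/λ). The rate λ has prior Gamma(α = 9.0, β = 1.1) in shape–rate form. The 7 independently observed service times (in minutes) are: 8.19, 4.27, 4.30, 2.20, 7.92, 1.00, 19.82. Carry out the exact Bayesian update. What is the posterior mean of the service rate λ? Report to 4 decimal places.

With a Gamma(shape α, rate β) prior on the exponential rate λ, the posterior after n observations with total T = Σxᵢ is Gamma(α+n, β+T).
Sum of observations T = 47.70 minutes; n = 7.
Posterior: Gamma(9.0+7, 1.1+47.70) = Gamma(16.0, 48.80).
Posterior mean of λ = α/β = 16.0/48.80 = 0.3279.

0.3279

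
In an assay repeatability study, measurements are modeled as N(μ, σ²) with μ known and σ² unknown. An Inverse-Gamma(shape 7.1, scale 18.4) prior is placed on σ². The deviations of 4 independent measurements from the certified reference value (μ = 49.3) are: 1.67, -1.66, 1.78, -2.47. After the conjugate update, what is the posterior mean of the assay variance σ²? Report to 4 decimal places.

3.1860

With known mean μ and an Inverse-Gamma(α, β) prior on σ², the Normal likelihood is conjugate: posterior is Inv-Gamma(α + n/2, β + Σ(xᵢ−μ)²/2).
Σ(xᵢ−μ)² = (1.67)² + (-1.66)² + (1.78)² + (-2.47)² = 14.8138.
Posterior: Inv-Gamma(7.1 + 4/2, 18.4 + 14.8138/2) = Inv-Gamma(9.10, 25.80690).
E[σ²|data] = β/(α−1) = 25.80690/8.10 = 3.1860.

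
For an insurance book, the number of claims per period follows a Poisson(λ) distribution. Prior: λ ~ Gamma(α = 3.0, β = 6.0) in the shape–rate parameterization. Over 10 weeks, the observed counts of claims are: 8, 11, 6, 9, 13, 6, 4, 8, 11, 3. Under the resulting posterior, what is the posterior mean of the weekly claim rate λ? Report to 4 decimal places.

With a Gamma(shape α, rate β) prior, the Poisson likelihood is conjugate: the posterior is Gamma(α + ΣXᵢ, β + n).
Sum of counts S = 79 over n = 10 weeks.
Posterior: Gamma(α+S, β+n) = Gamma(3.0+79, 6.0+10) = Gamma(82.0, 16.0).
Posterior mean = α/β = 82.0/16.0 = 5.1250.

5.1250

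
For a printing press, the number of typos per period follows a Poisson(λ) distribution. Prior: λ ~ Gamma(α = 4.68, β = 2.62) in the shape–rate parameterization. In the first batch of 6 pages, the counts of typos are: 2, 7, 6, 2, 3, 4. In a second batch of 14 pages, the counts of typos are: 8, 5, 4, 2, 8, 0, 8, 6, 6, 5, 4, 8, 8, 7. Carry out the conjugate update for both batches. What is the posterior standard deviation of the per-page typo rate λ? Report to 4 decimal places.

With a Gamma(shape α, rate β) prior, the Poisson likelihood is conjugate: the posterior is Gamma(α + ΣXᵢ, β + n).
Batch 1: sum of counts S = 24 over n = 6 pages.
After batch 1: Gamma(α+S, β+n) = Gamma(4.68+24, 2.62+6) = Gamma(28.68, 8.62).
Batch 2: sum of counts S = 79 over n = 14 pages.
After batch 2: Gamma(α+S, β+n) = Gamma(28.68+79, 8.62+14) = Gamma(107.68, 22.62).
SD = √α/β = √107.68/22.62 = 0.4587.

0.4587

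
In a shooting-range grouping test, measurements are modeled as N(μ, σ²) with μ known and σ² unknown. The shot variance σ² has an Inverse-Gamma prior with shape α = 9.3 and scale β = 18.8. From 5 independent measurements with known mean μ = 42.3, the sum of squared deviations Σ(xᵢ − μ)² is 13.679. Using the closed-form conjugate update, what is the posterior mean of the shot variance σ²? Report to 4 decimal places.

With known mean μ and an Inverse-Gamma(α, β) prior on σ², the Normal likelihood is conjugate: posterior is Inv-Gamma(α + n/2, β + Σ(xᵢ−μ)²/2).
Posterior: Inv-Gamma(9.3 + 5/2, 18.8 + 13.679/2) = Inv-Gamma(11.80, 25.6395).
E[σ²|data] = β/(α−1) = 25.6395/10.80 = 2.3740.

2.3740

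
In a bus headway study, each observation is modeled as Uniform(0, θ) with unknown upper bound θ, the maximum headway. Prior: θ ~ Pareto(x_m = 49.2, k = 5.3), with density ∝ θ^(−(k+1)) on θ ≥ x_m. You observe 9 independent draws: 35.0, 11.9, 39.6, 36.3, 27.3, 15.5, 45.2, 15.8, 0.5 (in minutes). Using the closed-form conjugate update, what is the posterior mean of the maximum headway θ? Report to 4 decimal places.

52.8992

A Pareto(scale x_m, shape k) prior on the upper bound θ of Uniform(0, θ) is conjugate: posterior is Pareto(max(x_m, max xᵢ), k + n).
Sample maximum = 45.2; prior scale x_m = 49.2 → posterior scale = max = 49.2.
Posterior shape = 5.3 + 9 = 14.3.
E[θ|data] = k·x_m/(k−1) = 14.3·49.2/13.3 = 52.8992.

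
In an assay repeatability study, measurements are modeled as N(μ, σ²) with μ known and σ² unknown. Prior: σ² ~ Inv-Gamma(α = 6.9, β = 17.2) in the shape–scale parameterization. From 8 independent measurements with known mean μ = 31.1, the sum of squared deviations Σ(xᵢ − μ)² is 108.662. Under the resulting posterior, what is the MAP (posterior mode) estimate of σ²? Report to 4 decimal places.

With known mean μ and an Inverse-Gamma(α, β) prior on σ², the Normal likelihood is conjugate: posterior is Inv-Gamma(α + n/2, β + Σ(xᵢ−μ)²/2).
Posterior: Inv-Gamma(6.9 + 8/2, 17.2 + 108.662/2) = Inv-Gamma(10.90, 71.5310).
Mode = β/(α+1) = 71.5310/11.90 = 6.0110.

6.0110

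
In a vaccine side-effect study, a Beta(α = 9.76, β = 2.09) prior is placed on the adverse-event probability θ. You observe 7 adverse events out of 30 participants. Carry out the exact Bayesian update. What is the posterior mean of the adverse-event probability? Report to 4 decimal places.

The Beta prior is conjugate to a Binomial/Bernoulli likelihood; the update adds successes to α and failures to β.
Posterior: Beta(α+k, β+n−k) = Beta(9.76+7, 2.09+23) = Beta(16.76, 25.09).
Posterior mean = α/(α+β) = 16.76/41.85 = 0.4005.

0.4005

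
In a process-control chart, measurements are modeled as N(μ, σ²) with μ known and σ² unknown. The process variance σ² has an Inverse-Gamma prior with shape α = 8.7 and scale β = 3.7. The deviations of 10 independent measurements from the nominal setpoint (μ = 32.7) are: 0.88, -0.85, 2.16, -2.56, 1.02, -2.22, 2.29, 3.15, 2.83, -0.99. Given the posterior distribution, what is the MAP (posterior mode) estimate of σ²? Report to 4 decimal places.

With known mean μ and an Inverse-Gamma(α, β) prior on σ², the Normal likelihood is conjugate: posterior is Inv-Gamma(α + n/2, β + Σ(xᵢ−μ)²/2).
Σ(xᵢ−μ)² = (0.88)² + (-0.85)² + (2.16)² + (-2.56)² + (1.02)² + (-2.22)² + (2.29)² + (3.15)² + (2.83)² + (-0.99)² = 42.8405.
Posterior: Inv-Gamma(8.7 + 10/2, 3.7 + 42.8405/2) = Inv-Gamma(13.70, 25.12025).
Mode = β/(α+1) = 25.12025/14.70 = 1.7089.

1.7089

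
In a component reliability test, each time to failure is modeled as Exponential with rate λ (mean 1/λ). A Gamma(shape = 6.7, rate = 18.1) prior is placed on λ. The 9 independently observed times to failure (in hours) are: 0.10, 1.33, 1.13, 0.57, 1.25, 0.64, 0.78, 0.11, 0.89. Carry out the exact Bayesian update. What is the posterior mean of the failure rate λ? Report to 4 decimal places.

With a Gamma(shape α, rate β) prior on the exponential rate λ, the posterior after n observations with total T = Σxᵢ is Gamma(α+n, β+T).
Sum of observations T = 6.80 hours; n = 9.
Posterior: Gamma(6.7+9, 18.1+6.80) = Gamma(15.7, 24.90).
Posterior mean of λ = α/β = 15.7/24.90 = 0.6305.

0.6305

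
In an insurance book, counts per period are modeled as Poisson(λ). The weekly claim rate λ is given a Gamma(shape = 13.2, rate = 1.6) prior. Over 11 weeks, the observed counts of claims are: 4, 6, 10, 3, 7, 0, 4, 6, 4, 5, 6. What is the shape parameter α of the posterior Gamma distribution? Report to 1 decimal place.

With a Gamma(shape α, rate β) prior, the Poisson likelihood is conjugate: the posterior is Gamma(α + ΣXᵢ, β + n).
Sum of counts S = 55 over n = 11 weeks.
Posterior: Gamma(α+S, β+n) = Gamma(13.2+55, 1.6+11) = Gamma(68.2, 12.6).
Posterior α = 68.2.

68.2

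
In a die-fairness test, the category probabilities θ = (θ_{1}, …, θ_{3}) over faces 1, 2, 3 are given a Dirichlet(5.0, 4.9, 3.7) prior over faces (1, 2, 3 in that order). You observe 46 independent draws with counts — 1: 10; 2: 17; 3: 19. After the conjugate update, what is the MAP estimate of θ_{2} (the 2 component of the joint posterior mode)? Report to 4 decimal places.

The Dirichlet prior is conjugate to the Multinomial likelihood: each posterior αⱼ = prior αⱼ + observed count nⱼ.
Posterior concentration: (15.0, 21.9, 22.7), total = 59.6.
Joint mode component: (α_{2}−1)/(Σα−K) = 20.9/56.6 = 0.3693.

0.3693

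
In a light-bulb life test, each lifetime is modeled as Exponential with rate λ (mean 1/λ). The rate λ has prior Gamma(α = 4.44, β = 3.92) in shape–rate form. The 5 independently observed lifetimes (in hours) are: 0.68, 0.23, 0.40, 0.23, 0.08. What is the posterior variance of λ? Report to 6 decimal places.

With a Gamma(shape α, rate β) prior on the exponential rate λ, the posterior after n observations with total T = Σxᵢ is Gamma(α+n, β+T).
Sum of observations T = 1.62 hours; n = 5.
Posterior: Gamma(4.44+5, 3.92+1.62) = Gamma(9.44, 5.54).
Var = α/β² = 0.307576.

0.307576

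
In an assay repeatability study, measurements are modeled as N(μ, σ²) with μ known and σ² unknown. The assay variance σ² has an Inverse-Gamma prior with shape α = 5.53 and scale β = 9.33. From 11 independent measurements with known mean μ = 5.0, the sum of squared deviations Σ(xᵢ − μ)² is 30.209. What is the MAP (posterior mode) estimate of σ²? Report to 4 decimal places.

With known mean μ and an Inverse-Gamma(α, β) prior on σ², the Normal likelihood is conjugate: posterior is Inv-Gamma(α + n/2, β + Σ(xᵢ−μ)²/2).
Posterior: Inv-Gamma(5.53 + 11/2, 9.33 + 30.209/2) = Inv-Gamma(11.03, 24.4345).
Mode = β/(α+1) = 24.4345/12.03 = 2.0311.

2.0311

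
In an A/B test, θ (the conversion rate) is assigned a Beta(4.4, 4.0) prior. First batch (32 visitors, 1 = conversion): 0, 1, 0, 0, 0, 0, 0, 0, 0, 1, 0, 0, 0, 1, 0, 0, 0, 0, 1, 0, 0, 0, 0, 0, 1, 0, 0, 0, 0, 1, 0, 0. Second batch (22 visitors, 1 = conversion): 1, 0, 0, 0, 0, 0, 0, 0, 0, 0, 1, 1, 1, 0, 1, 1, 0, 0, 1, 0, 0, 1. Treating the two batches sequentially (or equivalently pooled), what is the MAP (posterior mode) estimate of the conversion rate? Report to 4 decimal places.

The Beta prior is conjugate to a Binomial/Bernoulli likelihood; the update adds successes to α and failures to β.
After batch 1: Beta(4.4+6, 4.0+26) = Beta(10.4, 30.0).
After batch 2: Beta(10.4+8, 30.0+14) = Beta(18.4, 44.0).
Mode of Beta(a,b) for a,b>1 is (a−1)/(a+b−2) = 17.4/60.4 = 0.2881.

0.2881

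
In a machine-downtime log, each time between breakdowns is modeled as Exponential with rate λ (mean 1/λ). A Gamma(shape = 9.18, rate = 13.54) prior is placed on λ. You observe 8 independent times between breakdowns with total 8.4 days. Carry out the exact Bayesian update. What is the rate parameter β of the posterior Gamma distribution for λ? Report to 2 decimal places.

With a Gamma(shape α, rate β) prior on the exponential rate λ, the posterior after n observations with total T = Σxᵢ is Gamma(α+n, β+T).
Posterior: Gamma(9.18+8, 13.54+8.4) = Gamma(17.18, 21.94).
Posterior β = 21.94.

21.94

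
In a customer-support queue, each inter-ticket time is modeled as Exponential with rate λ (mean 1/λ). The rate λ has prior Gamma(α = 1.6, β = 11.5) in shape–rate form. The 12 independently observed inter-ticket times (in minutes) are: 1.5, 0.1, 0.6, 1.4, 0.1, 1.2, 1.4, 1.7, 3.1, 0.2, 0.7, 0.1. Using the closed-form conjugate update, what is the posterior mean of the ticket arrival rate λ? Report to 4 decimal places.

With a Gamma(shape α, rate β) prior on the exponential rate λ, the posterior after n observations with total T = Σxᵢ is Gamma(α+n, β+T).
Sum of observations T = 12.1 minutes; n = 12.
Posterior: Gamma(1.6+12, 11.5+12.1) = Gamma(13.6, 23.6).
Posterior mean of λ = α/β = 13.6/23.6 = 0.5763.

0.5763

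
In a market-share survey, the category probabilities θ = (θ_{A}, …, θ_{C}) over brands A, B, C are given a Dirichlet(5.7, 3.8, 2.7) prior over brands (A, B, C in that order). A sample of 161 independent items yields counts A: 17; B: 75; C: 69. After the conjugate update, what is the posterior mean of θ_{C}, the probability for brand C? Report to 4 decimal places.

0.4140

The Dirichlet prior is conjugate to the Multinomial likelihood: each posterior αⱼ = prior αⱼ + observed count nⱼ.
Posterior concentration: (22.7, 78.8, 71.7), total = 173.2.
E[θ_{C}|data] = α_{C}/Σα = 71.7/173.2 = 0.4140.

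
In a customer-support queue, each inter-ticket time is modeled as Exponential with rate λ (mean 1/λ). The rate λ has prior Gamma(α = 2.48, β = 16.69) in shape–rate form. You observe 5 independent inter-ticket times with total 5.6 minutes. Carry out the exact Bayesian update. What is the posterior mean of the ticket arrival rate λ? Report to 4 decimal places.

0.3356

With a Gamma(shape α, rate β) prior on the exponential rate λ, the posterior after n observations with total T = Σxᵢ is Gamma(α+n, β+T).
Posterior: Gamma(2.48+5, 16.69+5.6) = Gamma(7.48, 22.29).
Posterior mean of λ = α/β = 7.48/22.29 = 0.3356.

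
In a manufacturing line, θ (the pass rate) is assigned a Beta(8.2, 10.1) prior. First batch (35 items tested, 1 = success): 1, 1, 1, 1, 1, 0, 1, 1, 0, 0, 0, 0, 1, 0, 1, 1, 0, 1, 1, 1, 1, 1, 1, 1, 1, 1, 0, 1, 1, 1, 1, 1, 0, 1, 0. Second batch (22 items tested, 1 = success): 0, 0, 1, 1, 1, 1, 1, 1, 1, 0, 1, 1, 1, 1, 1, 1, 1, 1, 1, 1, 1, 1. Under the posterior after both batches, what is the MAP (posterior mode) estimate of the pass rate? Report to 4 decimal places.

0.6985

The Beta prior is conjugate to a Binomial/Bernoulli likelihood; the update adds successes to α and failures to β.
After batch 1: Beta(8.2+25, 10.1+10) = Beta(33.2, 20.1).
After batch 2: Beta(33.2+19, 20.1+3) = Beta(52.2, 23.1).
Mode of Beta(a,b) for a,b>1 is (a−1)/(a+b−2) = 51.2/73.3 = 0.6985.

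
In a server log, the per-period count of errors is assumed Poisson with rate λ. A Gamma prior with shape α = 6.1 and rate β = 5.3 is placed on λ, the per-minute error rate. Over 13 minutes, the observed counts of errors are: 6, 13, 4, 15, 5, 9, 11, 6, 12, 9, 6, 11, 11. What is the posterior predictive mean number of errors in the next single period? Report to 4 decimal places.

6.7814

With a Gamma(shape α, rate β) prior, the Poisson likelihood is conjugate: the posterior is Gamma(α + ΣXᵢ, β + n).
Sum of counts S = 118 over n = 13 minutes.
Posterior: Gamma(α+S, β+n) = Gamma(6.1+118, 5.3+13) = Gamma(124.1, 18.3).
The predictive distribution for one future period is NegBinom with mean α/β = 6.7814.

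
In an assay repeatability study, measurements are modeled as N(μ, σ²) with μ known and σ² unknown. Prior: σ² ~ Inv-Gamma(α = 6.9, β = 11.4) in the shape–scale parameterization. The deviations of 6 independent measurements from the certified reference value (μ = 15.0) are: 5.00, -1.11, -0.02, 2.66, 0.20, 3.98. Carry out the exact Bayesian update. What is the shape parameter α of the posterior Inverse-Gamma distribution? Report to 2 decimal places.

With known mean μ and an Inverse-Gamma(α, β) prior on σ², the Normal likelihood is conjugate: posterior is Inv-Gamma(α + n/2, β + Σ(xᵢ−μ)²/2).
Σ(xᵢ−μ)² = (5.00)² + (-1.11)² + (-0.02)² + (2.66)² + (0.20)² + (3.98)² = 49.1885.
Posterior: Inv-Gamma(6.9 + 6/2, 11.4 + 49.1885/2) = Inv-Gamma(9.90, 35.99425).
Posterior α = 9.90.

9.90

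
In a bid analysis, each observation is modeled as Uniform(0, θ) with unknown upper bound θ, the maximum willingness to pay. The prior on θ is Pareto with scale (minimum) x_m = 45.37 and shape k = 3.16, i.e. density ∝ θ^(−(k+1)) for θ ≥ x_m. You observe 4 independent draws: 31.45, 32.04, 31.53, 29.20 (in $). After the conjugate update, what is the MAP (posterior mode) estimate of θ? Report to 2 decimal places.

45.37

A Pareto(scale x_m, shape k) prior on the upper bound θ of Uniform(0, θ) is conjugate: posterior is Pareto(max(x_m, max xᵢ), k + n).
Sample maximum = 32.04; prior scale x_m = 45.37 → posterior scale = max = 45.37.
Posterior shape = 3.16 + 4 = 7.16.
The Pareto density is decreasing on [x_m, ∞), so the mode is x_m = 45.37.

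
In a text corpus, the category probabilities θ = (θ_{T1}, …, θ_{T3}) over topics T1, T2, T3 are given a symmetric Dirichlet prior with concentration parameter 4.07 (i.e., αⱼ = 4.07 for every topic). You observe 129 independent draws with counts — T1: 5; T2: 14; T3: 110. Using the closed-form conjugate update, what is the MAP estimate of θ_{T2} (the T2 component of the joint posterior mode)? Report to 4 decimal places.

0.1235

The Dirichlet prior is conjugate to the Multinomial likelihood: each posterior αⱼ = prior αⱼ + observed count nⱼ.
Posterior concentration: (9.07, 18.07, 114.07), total = 141.21.
Joint mode component: (α_{T2}−1)/(Σα−K) = 17.07/138.21 = 0.1235.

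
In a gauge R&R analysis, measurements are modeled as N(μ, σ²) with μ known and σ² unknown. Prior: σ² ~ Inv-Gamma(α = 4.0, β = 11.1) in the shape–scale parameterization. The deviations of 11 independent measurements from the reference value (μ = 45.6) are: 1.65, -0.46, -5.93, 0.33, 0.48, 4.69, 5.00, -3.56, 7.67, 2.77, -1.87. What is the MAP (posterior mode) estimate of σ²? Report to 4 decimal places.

9.0622

With known mean μ and an Inverse-Gamma(α, β) prior on σ², the Normal likelihood is conjugate: posterior is Inv-Gamma(α + n/2, β + Σ(xᵢ−μ)²/2).
Σ(xᵢ−μ)² = (1.65)² + (-0.46)² + (-5.93)² + (0.33)² + (0.48)² + (4.69)² + (5.00)² + (-3.56)² + (7.67)² + (2.77)² + (-1.87)² = 168.1067.
Posterior: Inv-Gamma(4.0 + 11/2, 11.1 + 168.1067/2) = Inv-Gamma(9.50, 95.15335).
Mode = β/(α+1) = 95.15335/10.50 = 9.0622.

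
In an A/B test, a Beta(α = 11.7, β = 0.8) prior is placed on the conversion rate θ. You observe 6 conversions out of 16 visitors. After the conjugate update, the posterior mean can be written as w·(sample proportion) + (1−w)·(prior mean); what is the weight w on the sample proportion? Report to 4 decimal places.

The Beta prior is conjugate to a Binomial/Bernoulli likelihood; the update adds successes to α and failures to β.
Posterior mean = (α₀+k)/(α₀+β₀+n) = [n/(α₀+β₀+n)]·(k/n) + [(α₀+β₀)/(α₀+β₀+n)]·α₀/(α₀+β₀), so only n and the prior enter the weight.
The weight on the data is w = n/(α₀+β₀+n) = 16/(11.7+0.8+16) = 16/28.5 = 0.5614.

0.5614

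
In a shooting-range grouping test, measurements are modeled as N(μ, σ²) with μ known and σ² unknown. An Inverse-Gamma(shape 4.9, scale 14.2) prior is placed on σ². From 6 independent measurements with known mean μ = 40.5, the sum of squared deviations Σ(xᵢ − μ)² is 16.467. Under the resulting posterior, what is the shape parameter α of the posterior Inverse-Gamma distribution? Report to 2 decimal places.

With known mean μ and an Inverse-Gamma(α, β) prior on σ², the Normal likelihood is conjugate: posterior is Inv-Gamma(α + n/2, β + Σ(xᵢ−μ)²/2).
Posterior: Inv-Gamma(4.9 + 6/2, 14.2 + 16.467/2) = Inv-Gamma(7.90, 22.4335).
Posterior α = 7.90.

7.90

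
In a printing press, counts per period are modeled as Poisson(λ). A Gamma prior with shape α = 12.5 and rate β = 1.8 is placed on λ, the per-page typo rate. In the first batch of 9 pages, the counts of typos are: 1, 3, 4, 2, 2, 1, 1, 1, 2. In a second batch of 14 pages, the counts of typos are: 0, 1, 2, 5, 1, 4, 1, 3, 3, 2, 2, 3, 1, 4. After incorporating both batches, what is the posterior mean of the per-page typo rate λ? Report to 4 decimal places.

With a Gamma(shape α, rate β) prior, the Poisson likelihood is conjugate: the posterior is Gamma(α + ΣXᵢ, β + n).
Batch 1: sum of counts S = 17 over n = 9 pages.
After batch 1: Gamma(α+S, β+n) = Gamma(12.5+17, 1.8+9) = Gamma(29.5, 10.8).
Batch 2: sum of counts S = 32 over n = 14 pages.
After batch 2: Gamma(α+S, β+n) = Gamma(29.5+32, 10.8+14) = Gamma(61.5, 24.8).
Posterior mean = α/β = 61.5/24.8 = 2.4798.

2.4798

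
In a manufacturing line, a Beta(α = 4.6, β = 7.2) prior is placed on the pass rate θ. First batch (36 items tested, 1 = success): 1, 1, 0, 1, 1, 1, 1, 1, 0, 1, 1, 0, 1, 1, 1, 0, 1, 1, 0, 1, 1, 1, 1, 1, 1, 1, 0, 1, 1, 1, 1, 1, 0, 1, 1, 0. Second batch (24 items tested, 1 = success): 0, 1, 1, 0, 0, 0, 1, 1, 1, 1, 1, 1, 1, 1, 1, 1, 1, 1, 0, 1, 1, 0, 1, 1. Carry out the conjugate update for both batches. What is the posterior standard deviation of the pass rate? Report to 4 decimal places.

The Beta prior is conjugate to a Binomial/Bernoulli likelihood; the update adds successes to α and failures to β.
After batch 1: Beta(4.6+28, 7.2+8) = Beta(32.6, 15.2).
After batch 2: Beta(32.6+18, 15.2+6) = Beta(50.6, 21.2).
Var = αβ/((α+β)²(α+β+1)) = 50.6·21.2/(71.8²·72.8) = 0.00285829; SD = √0.00285829 = 0.0535.

0.0535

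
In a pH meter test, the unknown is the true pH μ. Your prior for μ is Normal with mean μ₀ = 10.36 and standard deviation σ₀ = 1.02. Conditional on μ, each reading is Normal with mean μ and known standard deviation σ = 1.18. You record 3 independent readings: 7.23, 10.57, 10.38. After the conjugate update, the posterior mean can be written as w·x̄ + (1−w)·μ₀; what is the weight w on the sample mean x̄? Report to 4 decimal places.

For Normal data with known variance σ², a Normal(μ₀, σ₀²) prior on μ is conjugate. Posterior precision = 1/σ₀² + n/σ²; posterior mean is the precision-weighted average of μ₀ and x̄.
σ₀² = 1.02² = 1.0404, σ² = 1.18² = 1.3924. Prior precision 1/σ₀² = 1/1.0404; data precision n/σ² = 3/1.3924.
w = (n/σ²)/(1/σ₀² + n/σ²) = n·σ₀²/(σ² + n·σ₀²) = 3·1.0404/(1.3924 + 3·1.0404) = 3.1212/4.5136 = 0.6915.

0.6915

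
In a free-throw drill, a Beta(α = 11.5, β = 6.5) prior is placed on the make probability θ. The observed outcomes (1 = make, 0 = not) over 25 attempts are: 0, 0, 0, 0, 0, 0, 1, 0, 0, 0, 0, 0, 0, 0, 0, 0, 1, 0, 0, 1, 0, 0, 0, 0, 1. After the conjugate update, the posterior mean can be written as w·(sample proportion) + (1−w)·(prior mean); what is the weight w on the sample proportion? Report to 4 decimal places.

The Beta prior is conjugate to a Binomial/Bernoulli likelihood; the update adds successes to α and failures to β.
Posterior mean = (α₀+k)/(α₀+β₀+n) = [n/(α₀+β₀+n)]·(k/n) + [(α₀+β₀)/(α₀+β₀+n)]·α₀/(α₀+β₀), so only n and the prior enter the weight.
The weight on the data is w = n/(α₀+β₀+n) = 25/(11.5+6.5+25) = 25/43.0 = 0.5814.

0.5814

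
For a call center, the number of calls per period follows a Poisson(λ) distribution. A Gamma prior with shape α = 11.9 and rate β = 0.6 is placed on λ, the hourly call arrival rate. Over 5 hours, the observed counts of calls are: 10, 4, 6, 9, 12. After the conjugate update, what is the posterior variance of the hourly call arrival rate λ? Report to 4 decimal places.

1.6869

With a Gamma(shape α, rate β) prior, the Poisson likelihood is conjugate: the posterior is Gamma(α + ΣXᵢ, β + n).
Sum of counts S = 41 over n = 5 hours.
Posterior: Gamma(α+S, β+n) = Gamma(11.9+41, 0.6+5) = Gamma(52.9, 5.6).
Var = α/β² = 52.9/5.6² = 1.6869.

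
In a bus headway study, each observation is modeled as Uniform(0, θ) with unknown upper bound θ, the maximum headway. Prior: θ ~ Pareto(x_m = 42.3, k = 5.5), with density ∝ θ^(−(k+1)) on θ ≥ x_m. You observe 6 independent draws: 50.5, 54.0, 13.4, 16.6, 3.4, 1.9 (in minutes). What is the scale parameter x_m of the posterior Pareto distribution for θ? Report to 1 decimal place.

54.0

A Pareto(scale x_m, shape k) prior on the upper bound θ of Uniform(0, θ) is conjugate: posterior is Pareto(max(x_m, max xᵢ), k + n).
Sample maximum = 54.0; prior scale x_m = 42.3 → posterior scale = max = 54.0.
Posterior shape = 5.5 + 6 = 11.5.
Posterior scale x_m = 54.0.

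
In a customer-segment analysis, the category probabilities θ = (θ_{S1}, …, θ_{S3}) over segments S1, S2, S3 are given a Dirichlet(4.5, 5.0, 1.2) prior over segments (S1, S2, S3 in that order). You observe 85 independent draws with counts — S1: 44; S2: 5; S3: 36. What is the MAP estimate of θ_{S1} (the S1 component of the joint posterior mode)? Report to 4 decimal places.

The Dirichlet prior is conjugate to the Multinomial likelihood: each posterior αⱼ = prior αⱼ + observed count nⱼ.
Posterior concentration: (48.5, 10.0, 37.2), total = 95.7.
Joint mode component: (α_{S1}−1)/(Σα−K) = 47.5/92.7 = 0.5124.

0.5124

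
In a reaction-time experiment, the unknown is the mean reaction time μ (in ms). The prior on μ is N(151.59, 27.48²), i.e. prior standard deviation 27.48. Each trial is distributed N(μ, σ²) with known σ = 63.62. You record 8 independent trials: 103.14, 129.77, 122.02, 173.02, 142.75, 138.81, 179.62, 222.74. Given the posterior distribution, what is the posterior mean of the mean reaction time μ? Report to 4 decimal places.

151.5264

For Normal data with known variance σ², a Normal(μ₀, σ₀²) prior on μ is conjugate. Posterior precision = 1/σ₀² + n/σ²; posterior mean is the precision-weighted average of μ₀ and x̄.
Σxᵢ = 103.14 + 129.77 + 122.02 + 173.02 + 142.75 + 138.81 + 179.62 + 222.74 = 1211.87, so n·x̄ = 1211.87.
σ₀² = 27.48² = 755.1504, σ² = 63.62² = 4047.5044; σ² + n·σ₀² = 4047.5044 + 8·755.1504 = 10088.7076.
Posterior mean = (μ₀/σ₀² + n·x̄/σ²)/(1/σ₀² + n/σ²) = (σ²·μ₀ + σ₀²·n·x̄)/(σ² + n·σ₀²) = (4047.5044·151.59 + 755.1504·1211.87)/10088.7076 = 1528705.307244/10088.7076 = 151.5264.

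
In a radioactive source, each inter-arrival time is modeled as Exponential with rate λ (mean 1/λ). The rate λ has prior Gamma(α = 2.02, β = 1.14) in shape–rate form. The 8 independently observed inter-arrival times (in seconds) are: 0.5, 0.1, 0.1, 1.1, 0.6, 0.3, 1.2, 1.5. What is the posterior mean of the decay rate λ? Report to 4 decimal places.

1.5321

With a Gamma(shape α, rate β) prior on the exponential rate λ, the posterior after n observations with total T = Σxᵢ is Gamma(α+n, β+T).
Sum of observations T = 5.4 seconds; n = 8.
Posterior: Gamma(2.02+8, 1.14+5.4) = Gamma(10.02, 6.54).
Posterior mean of λ = α/β = 10.02/6.54 = 1.5321.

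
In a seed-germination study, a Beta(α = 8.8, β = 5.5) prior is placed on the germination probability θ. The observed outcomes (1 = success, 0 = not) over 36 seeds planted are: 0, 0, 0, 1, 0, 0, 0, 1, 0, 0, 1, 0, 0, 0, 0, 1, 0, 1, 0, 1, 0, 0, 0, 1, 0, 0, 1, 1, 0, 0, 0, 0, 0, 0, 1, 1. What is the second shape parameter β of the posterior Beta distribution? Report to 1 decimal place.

The Beta prior is conjugate to a Binomial/Bernoulli likelihood; the update adds successes to α and failures to β.
Posterior: Beta(α+k, β+n−k) = Beta(8.8+11, 5.5+25) = Beta(19.8, 30.5).
Posterior β = 30.5.

30.5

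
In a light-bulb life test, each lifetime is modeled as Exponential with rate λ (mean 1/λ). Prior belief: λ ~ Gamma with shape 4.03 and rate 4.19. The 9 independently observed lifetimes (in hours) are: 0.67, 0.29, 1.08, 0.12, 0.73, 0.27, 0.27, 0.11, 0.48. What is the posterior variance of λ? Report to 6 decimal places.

With a Gamma(shape α, rate β) prior on the exponential rate λ, the posterior after n observations with total T = Σxᵢ is Gamma(α+n, β+T).
Sum of observations T = 4.02 hours; n = 9.
Posterior: Gamma(4.03+9, 4.19+4.02) = Gamma(13.03, 8.21).
Var = α/β² = 0.193312.

0.193312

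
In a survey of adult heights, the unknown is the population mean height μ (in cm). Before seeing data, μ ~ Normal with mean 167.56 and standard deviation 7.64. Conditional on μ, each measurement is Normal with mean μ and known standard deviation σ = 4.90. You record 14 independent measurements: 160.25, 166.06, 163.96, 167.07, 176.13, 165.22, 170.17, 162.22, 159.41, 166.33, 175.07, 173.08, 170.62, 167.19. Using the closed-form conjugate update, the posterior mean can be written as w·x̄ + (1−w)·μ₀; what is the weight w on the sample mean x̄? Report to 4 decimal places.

0.9715

For Normal data with known variance σ², a Normal(μ₀, σ₀²) prior on μ is conjugate. Posterior precision = 1/σ₀² + n/σ²; posterior mean is the precision-weighted average of μ₀ and x̄.
σ₀² = 7.64² = 58.3696, σ² = 4.90² = 24.01. Prior precision 1/σ₀² = 1/58.3696; data precision n/σ² = 14/24.01.
w = (n/σ²)/(1/σ₀² + n/σ²) = n·σ₀²/(σ² + n·σ₀²) = 14·58.3696/(24.01 + 14·58.3696) = 817.1744/841.1844 = 0.9715.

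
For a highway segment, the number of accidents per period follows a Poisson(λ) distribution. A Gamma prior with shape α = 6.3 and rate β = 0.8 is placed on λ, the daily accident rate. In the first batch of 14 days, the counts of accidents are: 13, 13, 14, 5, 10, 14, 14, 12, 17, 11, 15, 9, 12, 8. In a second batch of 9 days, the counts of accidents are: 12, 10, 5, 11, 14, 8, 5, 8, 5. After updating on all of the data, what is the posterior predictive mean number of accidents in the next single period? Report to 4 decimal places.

With a Gamma(shape α, rate β) prior, the Poisson likelihood is conjugate: the posterior is Gamma(α + ΣXᵢ, β + n).
Batch 1: sum of counts S = 167 over n = 14 days.
After batch 1: Gamma(α+S, β+n) = Gamma(6.3+167, 0.8+14) = Gamma(173.3, 14.8).
Batch 2: sum of counts S = 78 over n = 9 days.
After batch 2: Gamma(α+S, β+n) = Gamma(173.3+78, 14.8+9) = Gamma(251.3, 23.8).
The predictive distribution for one future period is NegBinom with mean α/β = 10.5588.

10.5588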